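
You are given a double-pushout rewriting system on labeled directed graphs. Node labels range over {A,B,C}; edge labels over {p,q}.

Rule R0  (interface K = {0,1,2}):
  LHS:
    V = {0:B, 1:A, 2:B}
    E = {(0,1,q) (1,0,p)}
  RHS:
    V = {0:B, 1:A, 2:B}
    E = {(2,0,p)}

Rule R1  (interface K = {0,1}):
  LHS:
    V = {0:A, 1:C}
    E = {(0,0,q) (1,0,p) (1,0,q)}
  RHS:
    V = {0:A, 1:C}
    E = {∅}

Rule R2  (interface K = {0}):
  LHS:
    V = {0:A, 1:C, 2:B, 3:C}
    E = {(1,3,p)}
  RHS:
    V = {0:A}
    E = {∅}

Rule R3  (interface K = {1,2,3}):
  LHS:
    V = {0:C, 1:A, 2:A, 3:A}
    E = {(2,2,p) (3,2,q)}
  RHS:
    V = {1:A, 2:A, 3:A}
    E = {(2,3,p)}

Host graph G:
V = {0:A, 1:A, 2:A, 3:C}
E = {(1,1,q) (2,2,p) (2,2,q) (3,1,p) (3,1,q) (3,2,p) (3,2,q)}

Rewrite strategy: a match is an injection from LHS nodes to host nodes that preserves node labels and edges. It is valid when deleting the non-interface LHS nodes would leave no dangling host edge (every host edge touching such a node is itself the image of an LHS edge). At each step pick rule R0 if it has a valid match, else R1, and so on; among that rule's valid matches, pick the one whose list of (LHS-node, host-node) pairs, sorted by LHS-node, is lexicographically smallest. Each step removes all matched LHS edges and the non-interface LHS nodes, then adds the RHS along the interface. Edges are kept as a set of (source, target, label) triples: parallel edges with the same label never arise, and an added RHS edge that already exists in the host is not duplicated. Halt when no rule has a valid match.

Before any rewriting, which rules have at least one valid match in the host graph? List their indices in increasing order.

R0: no valid match — LHS pattern not found
R1: 2 valid matches — {0↦1, 1↦3}, {0↦2, 1↦3}
R2: no valid match — LHS pattern not found
R3: no valid match — LHS pattern not found

Answer: [R1]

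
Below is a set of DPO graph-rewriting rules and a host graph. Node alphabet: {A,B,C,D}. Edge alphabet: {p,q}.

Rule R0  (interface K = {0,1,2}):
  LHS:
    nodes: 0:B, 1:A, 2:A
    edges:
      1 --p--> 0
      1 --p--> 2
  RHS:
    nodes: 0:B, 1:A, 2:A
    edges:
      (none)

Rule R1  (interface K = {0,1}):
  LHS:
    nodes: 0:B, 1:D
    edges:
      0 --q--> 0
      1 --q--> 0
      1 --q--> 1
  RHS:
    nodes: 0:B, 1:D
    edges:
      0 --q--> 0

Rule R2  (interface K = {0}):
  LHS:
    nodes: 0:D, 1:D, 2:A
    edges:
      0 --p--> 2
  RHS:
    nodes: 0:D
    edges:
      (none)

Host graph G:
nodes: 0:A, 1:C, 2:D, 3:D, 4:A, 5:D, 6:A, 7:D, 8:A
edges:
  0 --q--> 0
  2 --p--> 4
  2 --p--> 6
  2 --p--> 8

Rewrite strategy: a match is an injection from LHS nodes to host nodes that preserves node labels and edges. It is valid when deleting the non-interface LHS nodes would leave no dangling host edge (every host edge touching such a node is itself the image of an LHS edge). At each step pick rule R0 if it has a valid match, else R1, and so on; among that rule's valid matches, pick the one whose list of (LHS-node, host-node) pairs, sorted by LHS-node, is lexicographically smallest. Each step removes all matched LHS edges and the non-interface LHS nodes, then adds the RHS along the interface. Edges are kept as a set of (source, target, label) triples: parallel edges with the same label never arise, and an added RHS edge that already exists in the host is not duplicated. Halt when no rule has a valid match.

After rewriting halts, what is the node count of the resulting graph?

Answer: 3

Rewrite trace:
start.  V:9 E:4  edges: 0-q->0 2-p->4 2-p->6 2-p->8
1. fire R2 via {0↦2, 1↦3, 2↦4}  →  V:7 E:3  edges: 0-q->0 2-p->6 2-p->8
2. fire R2 via {0↦2, 1↦5, 2↦6}  →  V:5 E:2  edges: 0-q->0 2-p->8
3. fire R2 via {0↦2, 1↦7, 2↦8}  →  V:3 E:1  edges: 0-q->0
halt: no rule applies after step 3
NF nodes: {0:A, 1:C, 2:D}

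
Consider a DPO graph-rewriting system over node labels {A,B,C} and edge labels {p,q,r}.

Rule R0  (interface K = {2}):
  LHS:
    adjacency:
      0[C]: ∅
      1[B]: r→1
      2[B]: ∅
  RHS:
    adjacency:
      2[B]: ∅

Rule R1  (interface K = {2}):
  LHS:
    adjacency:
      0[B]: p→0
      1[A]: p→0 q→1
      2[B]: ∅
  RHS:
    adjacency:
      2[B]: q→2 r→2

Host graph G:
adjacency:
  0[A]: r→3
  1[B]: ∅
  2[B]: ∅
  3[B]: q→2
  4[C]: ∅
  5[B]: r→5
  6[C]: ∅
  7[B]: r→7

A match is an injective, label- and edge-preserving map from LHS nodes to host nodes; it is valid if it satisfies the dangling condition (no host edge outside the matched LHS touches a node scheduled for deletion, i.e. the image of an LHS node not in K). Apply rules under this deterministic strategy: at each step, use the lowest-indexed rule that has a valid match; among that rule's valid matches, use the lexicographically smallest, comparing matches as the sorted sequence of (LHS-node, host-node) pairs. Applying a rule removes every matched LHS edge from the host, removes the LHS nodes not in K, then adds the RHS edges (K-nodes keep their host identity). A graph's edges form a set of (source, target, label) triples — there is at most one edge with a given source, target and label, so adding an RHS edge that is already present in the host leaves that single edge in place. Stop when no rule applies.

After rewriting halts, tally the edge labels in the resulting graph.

Answer: q:1 r:1

Derivation:
[0] host  ⇒  8 nodes, 4 edges  {0-r->3 3-q->2 5-r->5 7-r->7}
[1] R0 @ {0↦4, 1↦5, 2↦1}  ⇒  6 nodes, 3 edges  {0-r->3 3-q->2 7-r->7}
[2] R0 @ {0↦6, 1↦7, 2↦1}  ⇒  4 nodes, 2 edges  {0-r->3 3-q->2}
halt: no rule applies after step 2
NF edges: [(0, 3, 'r'), (3, 2, 'q')]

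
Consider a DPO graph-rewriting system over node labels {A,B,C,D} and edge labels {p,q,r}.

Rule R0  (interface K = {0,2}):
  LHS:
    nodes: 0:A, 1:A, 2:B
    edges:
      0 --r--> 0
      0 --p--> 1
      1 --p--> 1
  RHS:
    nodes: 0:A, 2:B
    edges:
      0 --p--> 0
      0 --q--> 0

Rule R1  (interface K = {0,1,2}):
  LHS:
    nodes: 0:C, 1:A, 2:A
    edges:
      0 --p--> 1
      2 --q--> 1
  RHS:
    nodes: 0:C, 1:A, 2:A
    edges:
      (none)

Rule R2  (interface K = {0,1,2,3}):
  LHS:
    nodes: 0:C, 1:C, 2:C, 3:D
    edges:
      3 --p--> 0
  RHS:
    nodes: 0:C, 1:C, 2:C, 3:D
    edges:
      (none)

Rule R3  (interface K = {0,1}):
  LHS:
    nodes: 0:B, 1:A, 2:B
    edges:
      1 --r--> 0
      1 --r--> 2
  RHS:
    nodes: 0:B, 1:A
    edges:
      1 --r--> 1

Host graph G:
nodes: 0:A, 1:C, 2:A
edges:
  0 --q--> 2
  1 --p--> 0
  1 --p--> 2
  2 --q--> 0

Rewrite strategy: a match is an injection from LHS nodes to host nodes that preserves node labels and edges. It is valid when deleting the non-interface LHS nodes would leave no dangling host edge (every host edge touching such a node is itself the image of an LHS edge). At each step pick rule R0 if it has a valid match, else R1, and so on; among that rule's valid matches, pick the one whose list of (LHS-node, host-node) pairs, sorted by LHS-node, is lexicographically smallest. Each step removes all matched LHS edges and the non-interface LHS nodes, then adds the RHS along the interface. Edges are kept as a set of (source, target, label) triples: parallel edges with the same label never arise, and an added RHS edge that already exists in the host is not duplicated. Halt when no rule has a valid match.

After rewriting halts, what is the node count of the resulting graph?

[0] host  ⇒  3 nodes, 4 edges  {0-q->2 1-p->0 1-p->2 2-q->0}
[1] R1 @ {0↦1, 1↦0, 2↦2}  ⇒  3 nodes, 2 edges  {0-q->2 1-p->2}
[2] R1 @ {0↦1, 1↦2, 2↦0}  ⇒  3 nodes, 0 edges  {∅}
halt: no rule applies after step 2
NF nodes: {0:A, 1:C, 2:A}

Answer: 3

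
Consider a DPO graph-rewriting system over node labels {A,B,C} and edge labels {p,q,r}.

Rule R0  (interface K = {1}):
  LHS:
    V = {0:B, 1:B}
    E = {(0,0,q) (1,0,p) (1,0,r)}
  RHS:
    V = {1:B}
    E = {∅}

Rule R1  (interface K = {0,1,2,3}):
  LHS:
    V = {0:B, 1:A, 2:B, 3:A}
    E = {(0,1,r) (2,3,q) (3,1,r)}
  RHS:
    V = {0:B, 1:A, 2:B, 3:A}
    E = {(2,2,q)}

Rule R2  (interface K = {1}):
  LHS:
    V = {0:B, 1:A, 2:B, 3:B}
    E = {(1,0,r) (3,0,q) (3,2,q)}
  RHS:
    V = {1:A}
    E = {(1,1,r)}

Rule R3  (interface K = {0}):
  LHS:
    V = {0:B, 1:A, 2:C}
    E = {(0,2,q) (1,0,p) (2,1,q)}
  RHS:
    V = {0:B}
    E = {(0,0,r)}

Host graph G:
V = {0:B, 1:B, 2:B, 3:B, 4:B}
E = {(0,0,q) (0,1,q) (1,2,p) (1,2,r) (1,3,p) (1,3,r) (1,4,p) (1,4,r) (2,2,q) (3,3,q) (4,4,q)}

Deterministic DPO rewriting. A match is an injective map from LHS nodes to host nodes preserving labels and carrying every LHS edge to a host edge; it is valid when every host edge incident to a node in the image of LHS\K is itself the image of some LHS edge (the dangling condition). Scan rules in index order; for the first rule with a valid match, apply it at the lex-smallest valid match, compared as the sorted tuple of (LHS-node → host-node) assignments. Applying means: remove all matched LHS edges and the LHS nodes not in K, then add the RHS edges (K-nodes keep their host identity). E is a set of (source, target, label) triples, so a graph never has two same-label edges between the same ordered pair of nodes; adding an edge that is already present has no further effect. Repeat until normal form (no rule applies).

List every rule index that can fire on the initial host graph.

R0: 3 valid matches — {0↦2, 1↦1}, {0↦3, 1↦1}, {0↦4, 1↦1}
R1: no valid match — LHS pattern not found
R2: no valid match — LHS pattern not found
R3: no valid match — LHS pattern not found

Answer: [R0]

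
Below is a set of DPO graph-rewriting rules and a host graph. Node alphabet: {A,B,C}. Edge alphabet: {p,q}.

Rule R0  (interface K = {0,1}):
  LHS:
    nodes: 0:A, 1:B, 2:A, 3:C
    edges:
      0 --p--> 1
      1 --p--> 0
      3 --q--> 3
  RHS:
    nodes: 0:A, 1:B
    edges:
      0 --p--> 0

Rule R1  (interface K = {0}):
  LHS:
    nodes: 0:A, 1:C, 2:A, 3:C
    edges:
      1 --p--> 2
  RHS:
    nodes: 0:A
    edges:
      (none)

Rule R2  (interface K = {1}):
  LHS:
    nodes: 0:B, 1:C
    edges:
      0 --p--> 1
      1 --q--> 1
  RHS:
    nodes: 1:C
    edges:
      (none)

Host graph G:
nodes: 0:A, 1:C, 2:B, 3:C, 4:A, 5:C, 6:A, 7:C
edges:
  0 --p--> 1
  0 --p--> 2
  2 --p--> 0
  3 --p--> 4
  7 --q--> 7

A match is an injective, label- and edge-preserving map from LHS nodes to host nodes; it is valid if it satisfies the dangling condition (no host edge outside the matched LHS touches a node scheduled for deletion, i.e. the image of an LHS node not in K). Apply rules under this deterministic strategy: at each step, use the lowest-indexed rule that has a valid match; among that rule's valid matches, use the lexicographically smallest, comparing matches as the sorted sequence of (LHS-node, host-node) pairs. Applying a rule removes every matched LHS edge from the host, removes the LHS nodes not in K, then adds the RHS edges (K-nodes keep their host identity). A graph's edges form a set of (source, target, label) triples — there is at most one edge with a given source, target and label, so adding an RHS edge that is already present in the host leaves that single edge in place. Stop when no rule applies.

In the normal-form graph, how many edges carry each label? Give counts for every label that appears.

Answer: p:2

Rewrite trace:
start.  V:8 E:5  edges: 0-p->1 0-p->2 2-p->0 3-p->4 7-q->7
1. fire R0 via {0↦0, 1↦2, 2↦6, 3↦7}  →  V:6 E:3  edges: 0-p->0 0-p->1 3-p->4
2. fire R1 via {0↦0, 1↦3, 2↦4, 3↦5}  →  V:3 E:2  edges: 0-p->0 0-p->1
halt: no rule applies after step 2
NF edges: [(0, 0, 'p'), (0, 1, 'p')]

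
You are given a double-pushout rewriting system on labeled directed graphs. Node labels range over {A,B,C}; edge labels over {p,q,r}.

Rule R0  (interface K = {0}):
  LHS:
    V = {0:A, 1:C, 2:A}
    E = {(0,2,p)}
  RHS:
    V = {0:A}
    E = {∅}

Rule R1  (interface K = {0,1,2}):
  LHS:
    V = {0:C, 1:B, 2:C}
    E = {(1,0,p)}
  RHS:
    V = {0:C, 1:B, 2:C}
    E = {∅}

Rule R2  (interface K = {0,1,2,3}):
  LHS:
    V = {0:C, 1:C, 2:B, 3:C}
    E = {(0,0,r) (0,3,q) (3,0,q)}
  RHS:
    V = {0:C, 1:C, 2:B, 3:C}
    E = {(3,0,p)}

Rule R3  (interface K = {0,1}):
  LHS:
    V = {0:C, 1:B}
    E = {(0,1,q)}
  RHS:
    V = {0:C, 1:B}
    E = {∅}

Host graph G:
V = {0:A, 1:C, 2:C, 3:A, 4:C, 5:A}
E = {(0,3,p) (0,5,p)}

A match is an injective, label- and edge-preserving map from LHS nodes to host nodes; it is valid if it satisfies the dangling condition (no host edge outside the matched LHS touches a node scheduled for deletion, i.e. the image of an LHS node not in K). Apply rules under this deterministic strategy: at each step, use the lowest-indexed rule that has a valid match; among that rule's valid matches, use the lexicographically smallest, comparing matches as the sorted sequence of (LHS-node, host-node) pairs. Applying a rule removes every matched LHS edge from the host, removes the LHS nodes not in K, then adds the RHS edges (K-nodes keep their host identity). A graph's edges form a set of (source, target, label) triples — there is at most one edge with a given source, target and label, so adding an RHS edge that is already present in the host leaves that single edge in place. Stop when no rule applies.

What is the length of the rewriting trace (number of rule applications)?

[0] host  ⇒  6 nodes, 2 edges  {0-p->3 0-p->5}
[1] R0 @ {0↦0, 1↦1, 2↦3}  ⇒  4 nodes, 1 edges  {0-p->5}
[2] R0 @ {0↦0, 1↦2, 2↦5}  ⇒  2 nodes, 0 edges  {∅}
normal form: no rule applies after step 2

Answer: 2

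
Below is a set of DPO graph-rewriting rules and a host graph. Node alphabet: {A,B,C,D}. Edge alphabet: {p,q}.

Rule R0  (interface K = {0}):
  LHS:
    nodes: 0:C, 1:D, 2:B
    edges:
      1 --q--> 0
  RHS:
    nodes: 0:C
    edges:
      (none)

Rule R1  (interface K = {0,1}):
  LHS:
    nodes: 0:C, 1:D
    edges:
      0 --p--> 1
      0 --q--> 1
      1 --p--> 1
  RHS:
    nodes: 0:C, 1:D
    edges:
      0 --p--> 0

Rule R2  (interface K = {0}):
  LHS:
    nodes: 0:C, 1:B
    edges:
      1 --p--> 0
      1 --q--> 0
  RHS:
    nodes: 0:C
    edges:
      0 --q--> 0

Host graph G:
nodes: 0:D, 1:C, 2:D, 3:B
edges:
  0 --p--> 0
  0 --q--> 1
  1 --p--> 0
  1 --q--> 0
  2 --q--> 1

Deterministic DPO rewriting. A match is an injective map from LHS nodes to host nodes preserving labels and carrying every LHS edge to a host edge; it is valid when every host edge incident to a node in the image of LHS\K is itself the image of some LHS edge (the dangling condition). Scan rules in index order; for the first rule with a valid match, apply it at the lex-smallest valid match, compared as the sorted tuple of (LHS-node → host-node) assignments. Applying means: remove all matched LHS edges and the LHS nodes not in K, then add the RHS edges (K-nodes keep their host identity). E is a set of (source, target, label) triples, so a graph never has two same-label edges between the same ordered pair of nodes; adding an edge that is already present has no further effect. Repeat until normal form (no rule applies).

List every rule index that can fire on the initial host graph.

Answer: [R0,R1]

Steps:
R0: 1 valid match — {0↦1, 1↦2, 2↦3}
R1: 1 valid match — {0↦1, 1↦0}
R2: no valid match — LHS pattern not found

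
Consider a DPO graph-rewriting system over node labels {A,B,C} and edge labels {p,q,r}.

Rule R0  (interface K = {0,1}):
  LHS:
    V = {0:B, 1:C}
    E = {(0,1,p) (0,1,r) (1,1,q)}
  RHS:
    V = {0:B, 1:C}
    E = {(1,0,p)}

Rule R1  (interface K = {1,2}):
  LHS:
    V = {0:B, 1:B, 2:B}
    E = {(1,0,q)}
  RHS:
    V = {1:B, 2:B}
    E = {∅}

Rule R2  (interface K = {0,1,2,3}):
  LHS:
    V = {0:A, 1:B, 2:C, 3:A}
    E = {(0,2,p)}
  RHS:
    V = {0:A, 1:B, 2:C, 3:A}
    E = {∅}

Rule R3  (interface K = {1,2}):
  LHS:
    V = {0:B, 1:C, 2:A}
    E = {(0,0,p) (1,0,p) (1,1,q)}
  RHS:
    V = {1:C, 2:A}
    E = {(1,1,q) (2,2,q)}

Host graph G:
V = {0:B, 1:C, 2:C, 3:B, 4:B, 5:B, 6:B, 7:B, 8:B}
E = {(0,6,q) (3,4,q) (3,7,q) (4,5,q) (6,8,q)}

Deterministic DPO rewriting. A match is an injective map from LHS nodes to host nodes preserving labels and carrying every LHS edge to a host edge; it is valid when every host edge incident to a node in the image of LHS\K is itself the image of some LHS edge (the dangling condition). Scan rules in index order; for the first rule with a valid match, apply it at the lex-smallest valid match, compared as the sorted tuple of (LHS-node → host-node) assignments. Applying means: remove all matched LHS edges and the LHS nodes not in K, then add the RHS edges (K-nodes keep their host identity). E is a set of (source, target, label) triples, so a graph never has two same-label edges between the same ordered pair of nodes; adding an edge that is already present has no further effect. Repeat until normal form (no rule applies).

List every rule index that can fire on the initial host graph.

R0: no valid match — LHS pattern not found
R1: 15 valid matches — {0↦5, 1↦4, 2↦0}, {0↦5, 1↦4, 2↦3}, {0↦5, 1↦4, 2↦6} (+12 more)
R2: no valid match — LHS pattern not found
R3: no valid match — LHS pattern not found

Answer: [R1]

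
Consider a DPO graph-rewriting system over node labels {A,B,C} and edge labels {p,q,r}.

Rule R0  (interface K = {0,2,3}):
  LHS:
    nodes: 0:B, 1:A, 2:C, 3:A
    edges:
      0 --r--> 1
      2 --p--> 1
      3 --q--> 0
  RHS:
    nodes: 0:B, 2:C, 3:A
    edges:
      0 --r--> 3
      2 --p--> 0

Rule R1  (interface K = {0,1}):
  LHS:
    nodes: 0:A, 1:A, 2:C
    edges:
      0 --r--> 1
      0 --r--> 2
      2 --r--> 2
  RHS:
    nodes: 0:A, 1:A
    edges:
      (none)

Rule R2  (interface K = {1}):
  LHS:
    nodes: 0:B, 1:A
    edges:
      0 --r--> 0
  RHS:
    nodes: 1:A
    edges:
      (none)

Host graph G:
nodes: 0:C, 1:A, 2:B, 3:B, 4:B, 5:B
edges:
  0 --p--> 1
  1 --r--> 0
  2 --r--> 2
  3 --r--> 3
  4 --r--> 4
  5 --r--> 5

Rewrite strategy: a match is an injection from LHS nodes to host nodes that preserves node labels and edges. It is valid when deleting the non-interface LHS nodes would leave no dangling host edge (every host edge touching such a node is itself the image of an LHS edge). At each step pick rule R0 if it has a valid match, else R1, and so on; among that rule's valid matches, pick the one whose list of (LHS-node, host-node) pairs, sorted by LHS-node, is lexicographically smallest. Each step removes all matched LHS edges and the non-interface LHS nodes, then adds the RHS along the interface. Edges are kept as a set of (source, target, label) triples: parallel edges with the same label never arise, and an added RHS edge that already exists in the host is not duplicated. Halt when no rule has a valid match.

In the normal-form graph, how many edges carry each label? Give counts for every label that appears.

Answer: p:1 r:1

Derivation:
[0] host  ⇒  6 nodes, 6 edges  {0-p->1 1-r->0 2-r->2 3-r->3 4-r->4 5-r->5}
[1] R2 @ {0↦2, 1↦1}  ⇒  5 nodes, 5 edges  {0-p->1 1-r->0 3-r->3 4-r->4 5-r->5}
[2] R2 @ {0↦3, 1↦1}  ⇒  4 nodes, 4 edges  {0-p->1 1-r->0 4-r->4 5-r->5}
[3] R2 @ {0↦4, 1↦1}  ⇒  3 nodes, 3 edges  {0-p->1 1-r->0 5-r->5}
[4] R2 @ {0↦5, 1↦1}  ⇒  2 nodes, 2 edges  {0-p->1 1-r->0}
normal form: no rule applies after step 4
NF edges: [(0, 1, 'p'), (1, 0, 'r')]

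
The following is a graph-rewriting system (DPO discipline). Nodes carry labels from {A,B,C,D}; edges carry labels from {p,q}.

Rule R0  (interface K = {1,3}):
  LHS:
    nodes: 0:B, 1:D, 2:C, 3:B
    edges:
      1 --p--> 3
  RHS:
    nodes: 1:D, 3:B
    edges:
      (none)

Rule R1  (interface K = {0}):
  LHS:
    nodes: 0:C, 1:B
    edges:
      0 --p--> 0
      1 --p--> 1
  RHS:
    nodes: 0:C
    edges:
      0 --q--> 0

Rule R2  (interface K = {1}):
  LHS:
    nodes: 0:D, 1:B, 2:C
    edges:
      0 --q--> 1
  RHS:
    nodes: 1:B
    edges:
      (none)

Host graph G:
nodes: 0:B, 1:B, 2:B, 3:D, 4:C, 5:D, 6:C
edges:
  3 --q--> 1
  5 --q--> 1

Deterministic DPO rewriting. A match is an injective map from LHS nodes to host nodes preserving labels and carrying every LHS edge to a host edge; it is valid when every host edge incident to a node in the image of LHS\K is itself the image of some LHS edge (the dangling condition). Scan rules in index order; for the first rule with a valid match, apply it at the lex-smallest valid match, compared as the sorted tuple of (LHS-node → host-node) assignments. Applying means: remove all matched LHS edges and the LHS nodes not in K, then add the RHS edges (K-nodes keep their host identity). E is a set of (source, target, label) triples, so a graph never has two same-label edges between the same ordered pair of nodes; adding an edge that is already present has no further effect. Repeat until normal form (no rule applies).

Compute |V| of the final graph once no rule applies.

start.  V:7 E:2  edges: 3-q->1 5-q->1
1. fire R2 via {0↦3, 1↦1, 2↦4}  →  V:5 E:1  edges: 5-q->1
2. fire R2 via {0↦5, 1↦1, 2↦6}  →  V:3 E:0  edges: ∅
normal form: no rule applies after step 2
NF nodes: {0:B, 1:B, 2:B}

Answer: 3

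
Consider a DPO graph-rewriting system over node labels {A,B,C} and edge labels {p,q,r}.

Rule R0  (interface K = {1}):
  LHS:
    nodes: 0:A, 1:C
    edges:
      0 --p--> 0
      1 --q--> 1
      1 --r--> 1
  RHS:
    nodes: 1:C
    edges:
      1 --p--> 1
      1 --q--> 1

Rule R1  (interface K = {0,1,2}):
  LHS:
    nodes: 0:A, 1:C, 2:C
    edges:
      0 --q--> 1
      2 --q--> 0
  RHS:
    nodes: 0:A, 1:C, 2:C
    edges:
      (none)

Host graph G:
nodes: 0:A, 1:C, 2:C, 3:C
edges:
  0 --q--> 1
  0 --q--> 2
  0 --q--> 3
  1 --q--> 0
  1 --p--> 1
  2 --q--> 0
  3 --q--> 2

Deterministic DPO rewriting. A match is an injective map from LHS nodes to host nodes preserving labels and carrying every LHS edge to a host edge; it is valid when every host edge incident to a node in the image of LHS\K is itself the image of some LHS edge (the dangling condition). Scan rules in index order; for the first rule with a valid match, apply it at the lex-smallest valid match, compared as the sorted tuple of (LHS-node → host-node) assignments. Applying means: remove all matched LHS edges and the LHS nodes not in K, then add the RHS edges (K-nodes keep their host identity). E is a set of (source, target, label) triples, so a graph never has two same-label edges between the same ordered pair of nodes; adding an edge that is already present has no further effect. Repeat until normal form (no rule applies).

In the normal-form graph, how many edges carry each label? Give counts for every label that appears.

[0] host  ⇒  4 nodes, 7 edges  {0-q->1 0-q->2 0-q->3 1-q->0 1-p->1 2-q->0 3-q->2}
[1] R1 @ {0↦0, 1↦1, 2↦2}  ⇒  4 nodes, 5 edges  {0-q->2 0-q->3 1-q->0 1-p->1 3-q->2}
[2] R1 @ {0↦0, 1↦2, 2↦1}  ⇒  4 nodes, 3 edges  {0-q->3 1-p->1 3-q->2}
normal form: no rule applies after step 2
NF edges: [(0, 3, 'q'), (1, 1, 'p'), (3, 2, 'q')]

Answer: p:1 q:2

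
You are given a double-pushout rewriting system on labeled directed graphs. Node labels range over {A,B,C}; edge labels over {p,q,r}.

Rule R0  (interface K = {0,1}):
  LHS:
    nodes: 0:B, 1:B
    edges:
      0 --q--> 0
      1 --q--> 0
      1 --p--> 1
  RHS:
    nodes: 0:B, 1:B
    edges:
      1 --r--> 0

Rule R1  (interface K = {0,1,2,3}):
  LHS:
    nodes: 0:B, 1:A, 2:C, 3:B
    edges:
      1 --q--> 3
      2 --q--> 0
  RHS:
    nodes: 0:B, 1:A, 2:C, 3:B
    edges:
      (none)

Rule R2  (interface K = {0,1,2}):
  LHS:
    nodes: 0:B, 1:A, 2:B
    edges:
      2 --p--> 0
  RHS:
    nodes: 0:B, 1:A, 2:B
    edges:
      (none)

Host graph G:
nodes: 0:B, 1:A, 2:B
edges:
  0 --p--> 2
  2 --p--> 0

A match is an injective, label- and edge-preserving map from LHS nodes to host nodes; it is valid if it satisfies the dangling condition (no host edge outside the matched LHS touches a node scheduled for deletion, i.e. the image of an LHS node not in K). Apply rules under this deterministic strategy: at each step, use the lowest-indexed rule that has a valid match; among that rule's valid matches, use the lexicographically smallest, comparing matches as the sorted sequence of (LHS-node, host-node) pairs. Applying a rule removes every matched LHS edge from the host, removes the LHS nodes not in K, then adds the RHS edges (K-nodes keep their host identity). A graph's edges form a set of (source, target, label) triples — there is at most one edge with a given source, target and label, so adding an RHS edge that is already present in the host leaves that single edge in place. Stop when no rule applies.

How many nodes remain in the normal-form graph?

Answer: 3

Derivation:
initial: |V|=3 |E|=2  E = 0-p->2 2-p->0
step 1: apply R2 at {0↦0, 1↦1, 2↦2}  → |V|=3 |E|=1  E = 0-p->2
step 2: apply R2 at {0↦2, 1↦1, 2↦0}  → |V|=3 |E|=0  E = ∅
halt: no rule applies after step 2
NF nodes: {0:B, 1:A, 2:B}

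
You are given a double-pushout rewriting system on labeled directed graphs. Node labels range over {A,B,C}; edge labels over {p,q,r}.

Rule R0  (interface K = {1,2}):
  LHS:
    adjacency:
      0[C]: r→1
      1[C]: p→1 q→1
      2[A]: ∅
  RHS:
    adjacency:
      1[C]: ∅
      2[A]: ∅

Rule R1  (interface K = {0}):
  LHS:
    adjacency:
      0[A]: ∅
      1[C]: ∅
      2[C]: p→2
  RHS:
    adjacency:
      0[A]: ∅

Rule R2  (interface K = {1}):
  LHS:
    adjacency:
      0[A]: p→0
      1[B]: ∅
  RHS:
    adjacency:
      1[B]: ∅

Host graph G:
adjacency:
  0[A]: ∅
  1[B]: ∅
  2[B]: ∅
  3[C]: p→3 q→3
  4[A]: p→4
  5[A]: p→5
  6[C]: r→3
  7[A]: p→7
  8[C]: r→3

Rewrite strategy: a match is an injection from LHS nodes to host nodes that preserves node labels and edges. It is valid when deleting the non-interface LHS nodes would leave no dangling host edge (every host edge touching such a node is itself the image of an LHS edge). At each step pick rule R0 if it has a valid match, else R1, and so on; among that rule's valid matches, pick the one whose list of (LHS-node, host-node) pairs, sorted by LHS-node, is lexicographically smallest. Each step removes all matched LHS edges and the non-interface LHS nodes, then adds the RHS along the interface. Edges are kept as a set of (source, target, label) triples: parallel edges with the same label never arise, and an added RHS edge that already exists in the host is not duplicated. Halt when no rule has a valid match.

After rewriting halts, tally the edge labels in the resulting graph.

initial: |V|=9 |E|=7  E = 3-p->3 3-q->3 4-p->4 5-p->5 6-r->3 7-p->7 8-r->3
step 1: apply R0 at {0↦6, 1↦3, 2↦0}  → |V|=8 |E|=4  E = 4-p->4 5-p->5 7-p->7 8-r->3
step 2: apply R2 at {0↦4, 1↦1}  → |V|=7 |E|=3  E = 5-p->5 7-p->7 8-r->3
step 3: apply R2 at {0↦5, 1↦1}  → |V|=6 |E|=2  E = 7-p->7 8-r->3
step 4: apply R2 at {0↦7, 1↦1}  → |V|=5 |E|=1  E = 8-r->3
final graph: no rule applies after step 4
NF edges: [(8, 3, 'r')]

Answer: r:1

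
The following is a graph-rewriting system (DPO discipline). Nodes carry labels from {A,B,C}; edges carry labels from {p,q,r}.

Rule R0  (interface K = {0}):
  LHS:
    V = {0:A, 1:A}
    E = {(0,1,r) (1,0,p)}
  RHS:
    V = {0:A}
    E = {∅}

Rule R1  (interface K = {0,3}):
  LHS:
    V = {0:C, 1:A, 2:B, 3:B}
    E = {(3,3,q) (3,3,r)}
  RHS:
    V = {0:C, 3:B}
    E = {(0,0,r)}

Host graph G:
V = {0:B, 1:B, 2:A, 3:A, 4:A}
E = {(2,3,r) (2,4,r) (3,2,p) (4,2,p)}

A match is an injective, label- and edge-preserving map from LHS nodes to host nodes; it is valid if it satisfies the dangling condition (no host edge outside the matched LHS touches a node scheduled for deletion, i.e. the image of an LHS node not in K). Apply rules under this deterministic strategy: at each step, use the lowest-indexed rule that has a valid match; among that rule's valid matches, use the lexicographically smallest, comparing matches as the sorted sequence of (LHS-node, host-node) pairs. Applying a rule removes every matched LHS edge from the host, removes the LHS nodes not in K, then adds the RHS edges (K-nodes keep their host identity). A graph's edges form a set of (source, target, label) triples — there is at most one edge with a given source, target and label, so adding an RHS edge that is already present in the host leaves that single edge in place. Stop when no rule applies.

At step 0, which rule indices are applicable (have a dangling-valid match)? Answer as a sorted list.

R0: 2 valid matches — {0↦2, 1↦3}, {0↦2, 1↦4}
R1: no valid match — LHS pattern not found

Answer: [R0]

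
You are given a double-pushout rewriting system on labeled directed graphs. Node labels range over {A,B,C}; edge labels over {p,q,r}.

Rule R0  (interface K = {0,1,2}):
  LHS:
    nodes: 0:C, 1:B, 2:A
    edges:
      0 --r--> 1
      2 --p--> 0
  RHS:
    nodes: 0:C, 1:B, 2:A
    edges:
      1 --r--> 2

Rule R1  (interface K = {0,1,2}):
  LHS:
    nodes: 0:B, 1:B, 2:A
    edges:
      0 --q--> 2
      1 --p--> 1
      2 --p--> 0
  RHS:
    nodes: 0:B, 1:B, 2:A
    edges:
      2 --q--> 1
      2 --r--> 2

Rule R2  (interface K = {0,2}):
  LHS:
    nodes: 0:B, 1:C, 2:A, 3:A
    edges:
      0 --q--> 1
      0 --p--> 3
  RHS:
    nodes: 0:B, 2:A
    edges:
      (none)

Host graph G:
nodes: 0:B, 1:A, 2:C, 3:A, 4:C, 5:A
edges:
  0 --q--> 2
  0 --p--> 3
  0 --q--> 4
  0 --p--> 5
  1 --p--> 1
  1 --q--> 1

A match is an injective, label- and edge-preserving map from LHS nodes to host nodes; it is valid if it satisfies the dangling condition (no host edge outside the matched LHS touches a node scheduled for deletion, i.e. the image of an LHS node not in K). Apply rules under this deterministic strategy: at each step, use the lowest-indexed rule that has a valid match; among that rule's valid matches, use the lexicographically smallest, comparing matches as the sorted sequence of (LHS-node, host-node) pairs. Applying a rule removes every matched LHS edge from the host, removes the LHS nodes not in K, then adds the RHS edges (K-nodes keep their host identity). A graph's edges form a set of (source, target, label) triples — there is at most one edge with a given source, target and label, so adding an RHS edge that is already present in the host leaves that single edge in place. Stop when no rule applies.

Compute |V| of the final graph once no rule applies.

[0] host  ⇒  6 nodes, 6 edges  {0-q->2 0-p->3 0-q->4 0-p->5 1-p->1 1-q->1}
[1] R2 @ {0↦0, 1↦2, 2↦1, 3↦3}  ⇒  4 nodes, 4 edges  {0-q->4 0-p->5 1-p->1 1-q->1}
[2] R2 @ {0↦0, 1↦4, 2↦1, 3↦5}  ⇒  2 nodes, 2 edges  {1-p->1 1-q->1}
final graph: no rule applies after step 2
NF nodes: {0:B, 1:A}

Answer: 2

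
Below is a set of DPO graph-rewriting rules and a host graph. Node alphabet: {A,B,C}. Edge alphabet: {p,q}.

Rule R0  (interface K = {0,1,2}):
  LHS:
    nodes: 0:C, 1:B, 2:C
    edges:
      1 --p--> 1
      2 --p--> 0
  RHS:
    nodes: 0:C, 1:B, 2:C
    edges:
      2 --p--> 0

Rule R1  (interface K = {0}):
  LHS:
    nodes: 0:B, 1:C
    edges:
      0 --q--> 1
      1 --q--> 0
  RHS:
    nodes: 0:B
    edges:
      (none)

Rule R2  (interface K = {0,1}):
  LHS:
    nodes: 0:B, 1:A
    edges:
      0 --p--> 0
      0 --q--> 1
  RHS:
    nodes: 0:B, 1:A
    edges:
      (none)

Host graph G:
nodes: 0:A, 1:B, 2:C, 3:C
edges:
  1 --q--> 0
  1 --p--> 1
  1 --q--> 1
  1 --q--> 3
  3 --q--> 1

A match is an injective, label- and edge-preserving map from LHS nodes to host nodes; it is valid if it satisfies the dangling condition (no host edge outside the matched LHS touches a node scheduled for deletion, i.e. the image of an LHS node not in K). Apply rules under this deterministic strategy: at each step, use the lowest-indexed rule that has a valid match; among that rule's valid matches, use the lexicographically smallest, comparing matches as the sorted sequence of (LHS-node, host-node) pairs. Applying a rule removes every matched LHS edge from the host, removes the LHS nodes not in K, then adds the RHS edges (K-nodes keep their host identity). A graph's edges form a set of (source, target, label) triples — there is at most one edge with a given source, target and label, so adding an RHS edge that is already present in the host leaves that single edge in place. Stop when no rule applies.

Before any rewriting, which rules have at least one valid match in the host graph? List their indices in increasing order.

Answer: [R1,R2]

Rewrite trace:
R0: no valid match — LHS pattern not found
R1: 1 valid match — {0↦1, 1↦3}
R2: 1 valid match — {0↦1, 1↦0}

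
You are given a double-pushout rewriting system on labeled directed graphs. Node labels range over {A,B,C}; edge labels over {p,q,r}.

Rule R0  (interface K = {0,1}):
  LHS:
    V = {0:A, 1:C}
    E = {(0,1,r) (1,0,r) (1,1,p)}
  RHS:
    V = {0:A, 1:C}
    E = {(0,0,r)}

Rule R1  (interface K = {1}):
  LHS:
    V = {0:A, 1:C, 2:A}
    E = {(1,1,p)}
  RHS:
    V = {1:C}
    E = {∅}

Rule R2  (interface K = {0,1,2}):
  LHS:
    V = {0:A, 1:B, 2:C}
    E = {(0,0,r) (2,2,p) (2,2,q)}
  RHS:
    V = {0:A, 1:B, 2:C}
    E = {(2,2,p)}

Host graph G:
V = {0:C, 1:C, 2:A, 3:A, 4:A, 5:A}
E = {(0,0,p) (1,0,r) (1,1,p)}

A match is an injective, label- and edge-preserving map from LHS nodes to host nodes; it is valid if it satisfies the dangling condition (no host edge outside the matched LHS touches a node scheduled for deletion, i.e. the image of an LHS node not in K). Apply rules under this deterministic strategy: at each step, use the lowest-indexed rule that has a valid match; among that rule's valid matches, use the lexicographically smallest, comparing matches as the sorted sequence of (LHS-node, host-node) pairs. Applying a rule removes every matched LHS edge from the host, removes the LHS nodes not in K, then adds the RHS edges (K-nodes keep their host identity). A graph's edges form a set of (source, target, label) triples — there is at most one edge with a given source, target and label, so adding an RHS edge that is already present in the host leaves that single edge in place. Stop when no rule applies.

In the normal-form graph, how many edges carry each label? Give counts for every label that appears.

Answer: r:1

Steps:
[0] host  ⇒  6 nodes, 3 edges  {0-p->0 1-r->0 1-p->1}
[1] R1 @ {0↦2, 1↦0, 2↦3}  ⇒  4 nodes, 2 edges  {1-r->0 1-p->1}
[2] R1 @ {0↦4, 1↦1, 2↦5}  ⇒  2 nodes, 1 edges  {1-r->0}
halt: no rule applies after step 2
NF edges: [(1, 0, 'r')]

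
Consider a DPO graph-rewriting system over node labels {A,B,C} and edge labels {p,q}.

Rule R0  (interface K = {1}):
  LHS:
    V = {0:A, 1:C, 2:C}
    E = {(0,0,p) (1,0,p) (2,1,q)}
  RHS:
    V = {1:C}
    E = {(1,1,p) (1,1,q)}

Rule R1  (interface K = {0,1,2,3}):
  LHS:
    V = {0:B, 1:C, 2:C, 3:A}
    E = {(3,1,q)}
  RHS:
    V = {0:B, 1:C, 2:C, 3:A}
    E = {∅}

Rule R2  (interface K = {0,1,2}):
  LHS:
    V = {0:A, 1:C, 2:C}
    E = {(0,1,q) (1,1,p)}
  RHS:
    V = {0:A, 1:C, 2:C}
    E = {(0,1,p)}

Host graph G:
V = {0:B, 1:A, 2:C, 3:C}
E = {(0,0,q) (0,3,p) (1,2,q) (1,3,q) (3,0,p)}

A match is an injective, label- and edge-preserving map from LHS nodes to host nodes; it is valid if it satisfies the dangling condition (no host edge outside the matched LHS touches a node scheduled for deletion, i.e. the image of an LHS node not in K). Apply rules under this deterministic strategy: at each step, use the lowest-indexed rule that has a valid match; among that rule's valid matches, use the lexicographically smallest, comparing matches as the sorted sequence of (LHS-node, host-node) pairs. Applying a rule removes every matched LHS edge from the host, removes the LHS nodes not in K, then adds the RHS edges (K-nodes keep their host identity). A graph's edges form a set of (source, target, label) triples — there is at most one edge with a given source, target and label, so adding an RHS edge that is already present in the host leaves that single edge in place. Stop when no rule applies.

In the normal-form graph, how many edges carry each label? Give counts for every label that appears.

Answer: p:2 q:1

Rewrite trace:
start.  V:4 E:5  edges: 0-q->0 0-p->3 1-q->2 1-q->3 3-p->0
1. fire R1 via {0↦0, 1↦2, 2↦3, 3↦1}  →  V:4 E:4  edges: 0-q->0 0-p->3 1-q->3 3-p->0
2. fire R1 via {0↦0, 1↦3, 2↦2, 3↦1}  →  V:4 E:3  edges: 0-q->0 0-p->3 3-p->0
final graph: no rule applies after step 2
NF edges: [(0, 0, 'q'), (0, 3, 'p'), (3, 0, 'p')]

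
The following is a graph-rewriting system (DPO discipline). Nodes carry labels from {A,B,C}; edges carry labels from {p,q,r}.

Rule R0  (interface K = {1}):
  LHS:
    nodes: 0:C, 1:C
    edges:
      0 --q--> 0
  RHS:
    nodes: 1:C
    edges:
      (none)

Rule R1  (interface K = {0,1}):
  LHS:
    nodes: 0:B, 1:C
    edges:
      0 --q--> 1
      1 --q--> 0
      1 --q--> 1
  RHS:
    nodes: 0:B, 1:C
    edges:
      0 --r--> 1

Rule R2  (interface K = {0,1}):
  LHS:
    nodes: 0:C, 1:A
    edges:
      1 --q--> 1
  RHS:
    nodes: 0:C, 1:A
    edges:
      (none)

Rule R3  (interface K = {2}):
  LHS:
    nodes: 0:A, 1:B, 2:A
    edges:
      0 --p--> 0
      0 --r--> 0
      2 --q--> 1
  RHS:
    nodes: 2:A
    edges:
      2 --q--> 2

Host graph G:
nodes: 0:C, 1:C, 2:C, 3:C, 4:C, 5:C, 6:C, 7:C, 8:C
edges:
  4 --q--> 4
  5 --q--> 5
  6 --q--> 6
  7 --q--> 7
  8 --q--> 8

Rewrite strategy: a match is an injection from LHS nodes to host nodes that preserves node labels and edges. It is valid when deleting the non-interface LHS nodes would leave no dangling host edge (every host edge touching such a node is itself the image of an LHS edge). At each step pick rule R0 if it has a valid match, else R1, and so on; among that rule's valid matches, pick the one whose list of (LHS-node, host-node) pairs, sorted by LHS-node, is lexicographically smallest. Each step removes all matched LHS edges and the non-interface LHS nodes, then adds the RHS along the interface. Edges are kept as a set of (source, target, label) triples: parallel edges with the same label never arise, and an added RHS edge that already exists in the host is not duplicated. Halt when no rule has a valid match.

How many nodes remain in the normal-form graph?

Answer: 4

Steps:
[0] host  ⇒  9 nodes, 5 edges  {4-q->4 5-q->5 6-q->6 7-q->7 8-q->8}
[1] R0 @ {0↦4, 1↦0}  ⇒  8 nodes, 4 edges  {5-q->5 6-q->6 7-q->7 8-q->8}
[2] R0 @ {0↦5, 1↦0}  ⇒  7 nodes, 3 edges  {6-q->6 7-q->7 8-q->8}
[3] R0 @ {0↦6, 1↦0}  ⇒  6 nodes, 2 edges  {7-q->7 8-q->8}
[4] R0 @ {0↦7, 1↦0}  ⇒  5 nodes, 1 edges  {8-q->8}
[5] R0 @ {0↦8, 1↦0}  ⇒  4 nodes, 0 edges  {∅}
normal form: no rule applies after step 5
NF nodes: {0:C, 1:C, 2:C, 3:C}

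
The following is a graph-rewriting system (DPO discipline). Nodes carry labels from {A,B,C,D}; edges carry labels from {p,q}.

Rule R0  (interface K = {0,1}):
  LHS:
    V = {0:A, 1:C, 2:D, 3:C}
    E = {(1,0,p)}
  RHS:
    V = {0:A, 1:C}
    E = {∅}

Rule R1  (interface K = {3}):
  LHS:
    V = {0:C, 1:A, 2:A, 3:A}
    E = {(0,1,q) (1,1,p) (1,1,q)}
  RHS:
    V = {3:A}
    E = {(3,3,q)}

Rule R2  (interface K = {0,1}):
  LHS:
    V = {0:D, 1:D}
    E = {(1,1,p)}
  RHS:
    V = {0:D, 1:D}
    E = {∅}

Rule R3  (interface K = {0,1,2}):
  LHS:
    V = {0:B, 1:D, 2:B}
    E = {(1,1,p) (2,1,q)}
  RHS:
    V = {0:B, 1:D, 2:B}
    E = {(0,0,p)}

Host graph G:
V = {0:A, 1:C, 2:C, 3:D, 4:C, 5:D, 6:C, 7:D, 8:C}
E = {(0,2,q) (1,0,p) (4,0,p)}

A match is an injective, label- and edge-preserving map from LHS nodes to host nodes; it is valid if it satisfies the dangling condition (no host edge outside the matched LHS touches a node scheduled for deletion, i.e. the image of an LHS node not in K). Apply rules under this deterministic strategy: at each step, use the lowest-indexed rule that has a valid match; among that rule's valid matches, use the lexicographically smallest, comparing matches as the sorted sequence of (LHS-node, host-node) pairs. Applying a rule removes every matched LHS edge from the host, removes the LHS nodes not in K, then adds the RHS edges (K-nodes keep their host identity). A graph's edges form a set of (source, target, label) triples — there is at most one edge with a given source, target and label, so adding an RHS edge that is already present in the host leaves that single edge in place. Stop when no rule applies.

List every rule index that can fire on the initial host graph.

Answer: [R0]

Derivation:
R0: 12 valid matches — {0↦0, 1↦1, 2↦3, 3↦6}, {0↦0, 1↦1, 2↦3, 3↦8}, {0↦0, 1↦1, 2↦5, 3↦6} (+9 more)
R1: no valid match — LHS pattern not found
R2: no valid match — LHS pattern not found
R3: no valid match — LHS pattern not found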